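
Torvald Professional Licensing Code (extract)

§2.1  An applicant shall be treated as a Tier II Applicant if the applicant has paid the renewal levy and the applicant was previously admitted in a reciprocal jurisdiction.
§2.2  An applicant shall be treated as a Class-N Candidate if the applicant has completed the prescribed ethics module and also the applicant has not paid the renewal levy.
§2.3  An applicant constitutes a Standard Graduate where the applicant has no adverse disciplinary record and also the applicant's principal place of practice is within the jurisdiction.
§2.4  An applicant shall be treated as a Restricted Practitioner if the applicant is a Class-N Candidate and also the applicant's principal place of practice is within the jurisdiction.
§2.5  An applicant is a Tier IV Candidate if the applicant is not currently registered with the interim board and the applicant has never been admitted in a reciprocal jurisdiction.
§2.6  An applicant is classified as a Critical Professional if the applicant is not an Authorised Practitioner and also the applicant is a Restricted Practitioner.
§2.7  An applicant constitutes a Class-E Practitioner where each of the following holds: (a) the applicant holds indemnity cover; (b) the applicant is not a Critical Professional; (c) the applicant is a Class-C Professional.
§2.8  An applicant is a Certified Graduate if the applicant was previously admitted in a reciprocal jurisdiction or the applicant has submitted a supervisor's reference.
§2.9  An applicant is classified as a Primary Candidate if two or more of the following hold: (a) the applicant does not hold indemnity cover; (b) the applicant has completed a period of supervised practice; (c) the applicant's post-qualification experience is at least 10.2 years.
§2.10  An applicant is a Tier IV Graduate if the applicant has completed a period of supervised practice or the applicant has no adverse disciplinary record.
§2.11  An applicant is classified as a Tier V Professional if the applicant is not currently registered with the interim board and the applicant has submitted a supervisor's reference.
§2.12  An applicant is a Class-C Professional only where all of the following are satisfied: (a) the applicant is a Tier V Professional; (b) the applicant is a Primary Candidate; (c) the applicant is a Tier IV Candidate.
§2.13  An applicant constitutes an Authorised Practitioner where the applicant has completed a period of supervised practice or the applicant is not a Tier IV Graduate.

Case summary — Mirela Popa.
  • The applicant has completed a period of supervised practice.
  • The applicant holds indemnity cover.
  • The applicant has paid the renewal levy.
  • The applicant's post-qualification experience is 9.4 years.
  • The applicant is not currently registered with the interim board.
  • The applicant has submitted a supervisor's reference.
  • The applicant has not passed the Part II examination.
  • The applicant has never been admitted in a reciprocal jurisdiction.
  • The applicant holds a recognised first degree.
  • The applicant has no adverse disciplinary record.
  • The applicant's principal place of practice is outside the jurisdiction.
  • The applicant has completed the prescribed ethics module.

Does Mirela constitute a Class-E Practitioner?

No

Under §2.10: the applicant has completed a period of supervised practice? yes; or the applicant has no adverse disciplinary record? yes. So the applicant is a Tier IV Graduate.
Under §2.13: the applicant has completed a period of supervised practice? yes; or not a Tier IV Graduate (§2.10)? no. So the applicant is an Authorised Practitioner.
Under §2.2: the applicant has completed the prescribed ethics module? yes; and the applicant has not paid the renewal levy? no. So the applicant is not a Class-N Candidate.
Under §2.4: Class-N Candidate (§2.2)? no; and the applicant's principal place of practice is within the jurisdiction? no. So the applicant is not a Restricted Practitioner.
Under §2.6: not an Authorised Practitioner (§2.13)? no; and Restricted Practitioner (§2.4)? no. So the applicant is not a Critical Professional.
Under §2.11: the applicant is not currently registered with the interim board? yes; and the applicant has submitted a supervisor's reference? yes. So the applicant is a Tier V Professional.
Under §2.9: the applicant does not hold indemnity cover? no; the applicant has completed a period of supervised practice? yes; applicant's post-qualification experience: 9.4 years ≥ 10.2 years? no — 1 of 3 hold (need ≥2) → not satisfied.
Under §2.5: the applicant is not currently registered with the interim board? yes; and the applicant has never been admitted in a reciprocal jurisdiction? yes. So the applicant is a Tier IV Candidate.
Under §2.12: Tier V Professional (§2.11)? yes; and Primary Candidate (§2.9)? no; and Tier IV Candidate (§2.5)? yes. So the applicant is not a Class-C Professional.
Under §2.7: the applicant holds indemnity cover? yes; and not a Critical Professional (§2.6)? yes; and Class-C Professional (§2.12)? no. So the applicant is not a Class-E Practitioner.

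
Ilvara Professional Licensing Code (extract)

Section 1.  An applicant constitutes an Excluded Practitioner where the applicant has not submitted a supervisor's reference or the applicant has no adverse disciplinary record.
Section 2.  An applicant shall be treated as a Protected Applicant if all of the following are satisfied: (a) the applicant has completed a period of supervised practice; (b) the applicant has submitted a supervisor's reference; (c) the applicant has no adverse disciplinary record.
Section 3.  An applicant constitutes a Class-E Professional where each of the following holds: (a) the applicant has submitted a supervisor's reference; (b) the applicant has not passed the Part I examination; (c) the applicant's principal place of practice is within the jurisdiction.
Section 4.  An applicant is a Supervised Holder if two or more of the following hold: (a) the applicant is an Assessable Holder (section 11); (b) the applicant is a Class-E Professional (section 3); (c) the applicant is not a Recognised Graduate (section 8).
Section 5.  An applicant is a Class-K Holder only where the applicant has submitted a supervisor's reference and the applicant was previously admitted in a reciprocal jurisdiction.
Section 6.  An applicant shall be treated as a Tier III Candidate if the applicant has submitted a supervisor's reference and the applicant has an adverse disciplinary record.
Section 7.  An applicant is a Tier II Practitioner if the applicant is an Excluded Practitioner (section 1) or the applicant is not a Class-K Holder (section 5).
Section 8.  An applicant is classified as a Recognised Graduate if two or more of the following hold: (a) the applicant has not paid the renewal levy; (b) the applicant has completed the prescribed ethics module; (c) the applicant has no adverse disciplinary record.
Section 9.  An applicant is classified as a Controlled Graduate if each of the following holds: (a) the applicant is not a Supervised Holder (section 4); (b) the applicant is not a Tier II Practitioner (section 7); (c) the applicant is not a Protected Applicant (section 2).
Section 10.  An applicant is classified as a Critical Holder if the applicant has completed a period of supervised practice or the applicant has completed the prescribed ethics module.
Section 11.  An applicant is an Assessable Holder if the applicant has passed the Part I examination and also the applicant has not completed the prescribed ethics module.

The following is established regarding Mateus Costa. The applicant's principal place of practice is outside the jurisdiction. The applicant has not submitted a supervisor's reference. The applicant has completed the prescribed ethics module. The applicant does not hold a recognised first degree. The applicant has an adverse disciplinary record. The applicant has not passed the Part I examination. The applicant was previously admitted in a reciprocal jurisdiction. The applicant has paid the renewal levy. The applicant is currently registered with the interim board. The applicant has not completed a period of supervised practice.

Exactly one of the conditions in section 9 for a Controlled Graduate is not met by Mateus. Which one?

section 11 — Assessable Holder: [the applicant has passed the Part I examination? no] AND [the applicant has not completed the prescribed ethics module? no] → not satisfied.
section 3 — Class-E Professional: [the applicant has submitted a supervisor's reference? no] AND [the applicant has not passed the Part I examination? yes] AND [the applicant's principal place of practice is within the jurisdiction? no] → not satisfied.
section 8 — Recognised Graduate: the applicant has not paid the renewal levy? no; the applicant has completed the prescribed ethics module? yes; the applicant has no adverse disciplinary record? no — 1 of 3 hold (need ≥2) → not satisfied.
section 4 — Supervised Holder: Assessable Holder (section 11)? no; Class-E Professional (section 3)? no; not a Recognised Graduate (section 8)? yes — 1 of 3 hold (need ≥2) → not satisfied.
section 1 — Excluded Practitioner: [the applicant has not submitted a supervisor's reference? yes] OR [the applicant has no adverse disciplinary record? no] → satisfied.
section 5 — Class-K Holder: [the applicant has submitted a supervisor's reference? no] AND [the applicant was previously admitted in a reciprocal jurisdiction? yes] → not satisfied.
section 7 — Tier II Practitioner: [Excluded Practitioner (section 1)? yes] OR [not a Class-K Holder (section 5)? yes] → satisfied.
section 2 — Protected Applicant: [the applicant has completed a period of supervised practice? no] AND [the applicant has submitted a supervisor's reference? no] AND [the applicant has no adverse disciplinary record? no] → not satisfied.
section 9 — Controlled Graduate: [not a Supervised Holder (section 4)? yes] AND [not a Tier II Practitioner (section 7)? no] AND [not a Protected Applicant (section 2)? yes] → not satisfied.

Tier II Practitioner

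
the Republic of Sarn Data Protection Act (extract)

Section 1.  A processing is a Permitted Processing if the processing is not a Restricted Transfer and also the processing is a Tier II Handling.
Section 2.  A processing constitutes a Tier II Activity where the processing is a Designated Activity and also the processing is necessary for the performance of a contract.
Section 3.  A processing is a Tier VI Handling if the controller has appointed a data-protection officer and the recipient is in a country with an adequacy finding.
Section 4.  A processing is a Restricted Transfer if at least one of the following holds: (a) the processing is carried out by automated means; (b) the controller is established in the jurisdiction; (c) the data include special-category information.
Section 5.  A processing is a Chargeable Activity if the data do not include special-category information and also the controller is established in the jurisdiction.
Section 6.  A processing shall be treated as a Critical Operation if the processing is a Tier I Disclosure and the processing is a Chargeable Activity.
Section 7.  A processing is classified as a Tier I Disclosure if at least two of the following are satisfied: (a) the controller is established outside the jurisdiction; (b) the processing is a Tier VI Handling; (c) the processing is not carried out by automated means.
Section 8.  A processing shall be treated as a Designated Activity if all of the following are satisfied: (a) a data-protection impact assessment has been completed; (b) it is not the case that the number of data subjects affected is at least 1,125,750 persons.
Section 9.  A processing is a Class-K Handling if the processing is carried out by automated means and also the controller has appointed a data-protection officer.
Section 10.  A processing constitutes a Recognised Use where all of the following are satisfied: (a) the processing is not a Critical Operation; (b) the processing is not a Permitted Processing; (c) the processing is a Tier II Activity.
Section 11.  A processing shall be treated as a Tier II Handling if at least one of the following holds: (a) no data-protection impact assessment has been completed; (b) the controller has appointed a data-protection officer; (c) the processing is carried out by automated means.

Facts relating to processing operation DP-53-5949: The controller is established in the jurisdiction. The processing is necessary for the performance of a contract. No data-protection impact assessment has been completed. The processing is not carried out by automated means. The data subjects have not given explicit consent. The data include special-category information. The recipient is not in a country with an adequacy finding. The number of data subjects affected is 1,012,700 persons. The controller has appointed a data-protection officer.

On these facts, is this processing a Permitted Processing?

No

section 4 — Restricted Transfer: [the processing is carried out by automated means? no] OR [the controller is established in the jurisdiction? yes] OR [the data include special-category information? yes] → satisfied.
section 11 — Tier II Handling: [no data-protection impact assessment has been completed? yes] OR [the controller has appointed a data-protection officer? yes] OR [the processing is carried out by automated means? no] → satisfied.
section 1 — Permitted Processing: [not a Restricted Transfer (section 4)? no] AND [Tier II Handling (section 11)? yes] → not satisfied.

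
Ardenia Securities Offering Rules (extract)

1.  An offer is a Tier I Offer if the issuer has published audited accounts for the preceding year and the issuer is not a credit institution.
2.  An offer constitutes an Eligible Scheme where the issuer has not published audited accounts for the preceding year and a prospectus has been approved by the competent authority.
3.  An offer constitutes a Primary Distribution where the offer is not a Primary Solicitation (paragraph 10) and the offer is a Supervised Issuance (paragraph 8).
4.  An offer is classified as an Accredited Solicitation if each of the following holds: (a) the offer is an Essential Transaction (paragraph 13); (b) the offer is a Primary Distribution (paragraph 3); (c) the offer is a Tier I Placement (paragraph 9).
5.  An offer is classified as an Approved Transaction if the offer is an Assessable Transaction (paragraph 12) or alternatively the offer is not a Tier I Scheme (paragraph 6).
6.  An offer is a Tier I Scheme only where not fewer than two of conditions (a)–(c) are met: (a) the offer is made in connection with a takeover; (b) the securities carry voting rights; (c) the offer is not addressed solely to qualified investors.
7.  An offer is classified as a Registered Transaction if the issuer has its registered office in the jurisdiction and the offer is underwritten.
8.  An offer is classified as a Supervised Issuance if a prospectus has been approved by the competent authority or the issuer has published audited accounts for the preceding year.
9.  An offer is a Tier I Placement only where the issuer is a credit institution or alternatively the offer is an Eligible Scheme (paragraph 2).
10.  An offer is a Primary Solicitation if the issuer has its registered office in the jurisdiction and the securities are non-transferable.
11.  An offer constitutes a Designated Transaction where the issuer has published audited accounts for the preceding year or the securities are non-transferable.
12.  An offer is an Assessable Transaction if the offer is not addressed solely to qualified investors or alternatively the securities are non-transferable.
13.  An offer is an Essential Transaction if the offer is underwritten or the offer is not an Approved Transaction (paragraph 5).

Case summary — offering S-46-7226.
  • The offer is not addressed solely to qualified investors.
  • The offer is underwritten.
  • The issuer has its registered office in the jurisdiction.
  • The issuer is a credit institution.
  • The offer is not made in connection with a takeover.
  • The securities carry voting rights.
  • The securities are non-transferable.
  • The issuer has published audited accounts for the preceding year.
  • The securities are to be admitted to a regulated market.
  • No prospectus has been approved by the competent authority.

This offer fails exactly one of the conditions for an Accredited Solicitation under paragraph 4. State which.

paragraph 12 — Assessable Transaction: [the offer is not addressed solely to qualified investors? yes] OR [the securities are non-transferable? yes] → satisfied.
paragraph 6 — Tier I Scheme: the offer is made in connection with a takeover? no; the securities carry voting rights? yes; the offer is not addressed solely to qualified investors? yes — 2 of 3 hold (need ≥2) → satisfied.
paragraph 5 — Approved Transaction: [Assessable Transaction (paragraph 12)? yes] OR [not a Tier I Scheme (paragraph 6)? no] → satisfied.
paragraph 13 — Essential Transaction: [the offer is underwritten? yes] OR [not an Approved Transaction (paragraph 5)? no] → satisfied.
paragraph 10 — Primary Solicitation: [the issuer has its registered office in the jurisdiction? yes] AND [the securities are non-transferable? yes] → satisfied.
paragraph 8 — Supervised Issuance: [a prospectus has been approved by the competent authority? no] OR [the issuer has published audited accounts for the preceding year? yes] → satisfied.
paragraph 3 — Primary Distribution: [not a Primary Solicitation (paragraph 10)? no] AND [Supervised Issuance (paragraph 8)? yes] → not satisfied.
paragraph 2 — Eligible Scheme: [the issuer has not published audited accounts for the preceding year? no] AND [a prospectus has been approved by the competent authority? no] → not satisfied.
paragraph 9 — Tier I Placement: [the issuer is a credit institution? yes] OR [Eligible Scheme (paragraph 2)? no] → satisfied.
paragraph 4 — Accredited Solicitation: [Essential Transaction (paragraph 13)? yes] AND [Primary Distribution (paragraph 3)? no] AND [Tier I Placement (paragraph 9)? yes] → not satisfied.

Primary Distribution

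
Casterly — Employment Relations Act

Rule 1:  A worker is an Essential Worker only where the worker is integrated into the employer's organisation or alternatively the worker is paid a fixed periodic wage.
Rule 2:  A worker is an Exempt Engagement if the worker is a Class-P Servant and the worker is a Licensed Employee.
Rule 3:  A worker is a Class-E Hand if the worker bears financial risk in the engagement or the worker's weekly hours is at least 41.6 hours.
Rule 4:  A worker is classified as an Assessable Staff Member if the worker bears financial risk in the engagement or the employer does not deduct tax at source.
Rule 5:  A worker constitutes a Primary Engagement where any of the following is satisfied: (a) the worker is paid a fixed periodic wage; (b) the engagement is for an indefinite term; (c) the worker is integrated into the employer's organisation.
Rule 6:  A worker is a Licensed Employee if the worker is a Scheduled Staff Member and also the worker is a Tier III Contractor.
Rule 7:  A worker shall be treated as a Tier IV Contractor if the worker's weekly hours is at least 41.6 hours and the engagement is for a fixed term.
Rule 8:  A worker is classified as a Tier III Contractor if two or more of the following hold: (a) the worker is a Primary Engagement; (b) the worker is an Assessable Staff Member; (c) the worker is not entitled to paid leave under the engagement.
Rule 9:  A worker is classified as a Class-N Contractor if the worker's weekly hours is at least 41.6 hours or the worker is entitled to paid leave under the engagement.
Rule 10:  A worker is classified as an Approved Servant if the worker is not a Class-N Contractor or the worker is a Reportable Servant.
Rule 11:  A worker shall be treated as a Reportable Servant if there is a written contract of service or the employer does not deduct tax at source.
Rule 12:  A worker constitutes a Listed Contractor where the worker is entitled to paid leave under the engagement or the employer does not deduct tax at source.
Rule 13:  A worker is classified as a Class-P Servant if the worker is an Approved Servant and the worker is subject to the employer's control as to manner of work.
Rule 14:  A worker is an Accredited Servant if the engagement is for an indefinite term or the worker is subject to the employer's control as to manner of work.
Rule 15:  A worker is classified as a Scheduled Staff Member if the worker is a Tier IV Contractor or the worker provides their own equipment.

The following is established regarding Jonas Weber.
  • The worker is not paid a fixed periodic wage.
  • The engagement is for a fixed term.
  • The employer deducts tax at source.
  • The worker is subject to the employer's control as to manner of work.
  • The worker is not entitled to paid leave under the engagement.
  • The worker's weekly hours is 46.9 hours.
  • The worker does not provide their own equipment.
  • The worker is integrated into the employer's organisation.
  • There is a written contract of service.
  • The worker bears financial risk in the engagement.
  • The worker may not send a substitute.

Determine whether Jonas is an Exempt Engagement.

Yes

Under rule 9: worker's weekly hours: 46.9 hours ≥ 41.6 hours? yes; or the worker is entitled to paid leave under the engagement? no. So the worker is a Class-N Contractor.
Under rule 11: there is a written contract of service? yes; or the employer does not deduct tax at source? no. So the worker is a Reportable Servant.
Under rule 10: not a Class-N Contractor (rule 9)? no; or Reportable Servant (rule 11)? yes. So the worker is an Approved Servant.
Under rule 13: Approved Servant (rule 10)? yes; and the worker is subject to the employer's control as to manner of work? yes. So the worker is a Class-P Servant.
Under rule 7: worker's weekly hours: 46.9 hours ≥ 41.6 hours? yes; and the engagement is for a fixed term? yes. So the worker is a Tier IV Contractor.
Under rule 15: Tier IV Contractor (rule 7)? yes; or the worker provides their own equipment? no. So the worker is a Scheduled Staff Member.
Under rule 5: the worker is paid a fixed periodic wage? no; or the engagement is for an indefinite term? no; or the worker is integrated into the employer's organisation? yes. So the worker is a Primary Engagement.
Under rule 4: the worker bears financial risk in the engagement? yes; or the employer does not deduct tax at source? no. So the worker is an Assessable Staff Member.
Under rule 8: Primary Engagement (rule 5)? yes; Assessable Staff Member (rule 4)? yes; the worker is not entitled to paid leave under the engagement? yes — 3 of 3 hold (need ≥2) → satisfied.
Under rule 6: Scheduled Staff Member (rule 15)? yes; and Tier III Contractor (rule 8)? yes. So the worker is a Licensed Employee.
Under rule 2: Class-P Servant (rule 13)? yes; and Licensed Employee (rule 6)? yes. So the worker is an Exempt Engagement.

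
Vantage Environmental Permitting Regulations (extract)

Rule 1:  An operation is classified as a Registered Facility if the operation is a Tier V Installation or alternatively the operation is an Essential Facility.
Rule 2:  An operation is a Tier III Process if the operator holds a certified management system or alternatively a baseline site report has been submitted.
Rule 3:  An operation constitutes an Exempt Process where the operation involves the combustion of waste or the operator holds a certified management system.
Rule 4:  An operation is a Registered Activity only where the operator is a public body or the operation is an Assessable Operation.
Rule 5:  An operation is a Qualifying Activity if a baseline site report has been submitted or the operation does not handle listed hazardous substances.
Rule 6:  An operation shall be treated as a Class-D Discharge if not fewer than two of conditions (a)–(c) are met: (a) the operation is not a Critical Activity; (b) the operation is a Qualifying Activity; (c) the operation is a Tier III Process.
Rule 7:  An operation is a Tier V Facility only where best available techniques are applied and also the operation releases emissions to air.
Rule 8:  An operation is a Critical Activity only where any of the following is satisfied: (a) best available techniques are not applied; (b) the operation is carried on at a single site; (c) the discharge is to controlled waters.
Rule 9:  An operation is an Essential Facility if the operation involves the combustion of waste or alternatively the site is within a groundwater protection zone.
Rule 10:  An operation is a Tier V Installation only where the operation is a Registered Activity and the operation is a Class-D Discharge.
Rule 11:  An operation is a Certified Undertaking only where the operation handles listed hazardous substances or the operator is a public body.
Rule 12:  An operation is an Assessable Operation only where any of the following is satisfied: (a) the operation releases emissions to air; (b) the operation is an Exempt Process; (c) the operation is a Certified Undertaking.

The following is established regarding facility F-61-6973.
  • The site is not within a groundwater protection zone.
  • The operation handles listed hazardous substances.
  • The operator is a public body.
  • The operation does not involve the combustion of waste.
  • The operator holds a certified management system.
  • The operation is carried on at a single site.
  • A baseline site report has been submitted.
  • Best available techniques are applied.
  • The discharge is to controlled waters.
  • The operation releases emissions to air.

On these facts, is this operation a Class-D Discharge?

Yes

Under rule 8: best available techniques are not applied? no; or the operation is carried on at a single site? yes; or the discharge is to controlled waters? yes. So the operation is a Critical Activity.
Under rule 5: a baseline site report has been submitted? yes; or the operation does not handle listed hazardous substances? no. So the operation is a Qualifying Activity.
Under rule 2: the operator holds a certified management system? yes; or a baseline site report has been submitted? yes. So the operation is a Tier III Process.
Under rule 6: not a Critical Activity (rule 8)? no; Qualifying Activity (rule 5)? yes; Tier III Process (rule 2)? yes — 2 of 3 hold (need ≥2) → satisfied.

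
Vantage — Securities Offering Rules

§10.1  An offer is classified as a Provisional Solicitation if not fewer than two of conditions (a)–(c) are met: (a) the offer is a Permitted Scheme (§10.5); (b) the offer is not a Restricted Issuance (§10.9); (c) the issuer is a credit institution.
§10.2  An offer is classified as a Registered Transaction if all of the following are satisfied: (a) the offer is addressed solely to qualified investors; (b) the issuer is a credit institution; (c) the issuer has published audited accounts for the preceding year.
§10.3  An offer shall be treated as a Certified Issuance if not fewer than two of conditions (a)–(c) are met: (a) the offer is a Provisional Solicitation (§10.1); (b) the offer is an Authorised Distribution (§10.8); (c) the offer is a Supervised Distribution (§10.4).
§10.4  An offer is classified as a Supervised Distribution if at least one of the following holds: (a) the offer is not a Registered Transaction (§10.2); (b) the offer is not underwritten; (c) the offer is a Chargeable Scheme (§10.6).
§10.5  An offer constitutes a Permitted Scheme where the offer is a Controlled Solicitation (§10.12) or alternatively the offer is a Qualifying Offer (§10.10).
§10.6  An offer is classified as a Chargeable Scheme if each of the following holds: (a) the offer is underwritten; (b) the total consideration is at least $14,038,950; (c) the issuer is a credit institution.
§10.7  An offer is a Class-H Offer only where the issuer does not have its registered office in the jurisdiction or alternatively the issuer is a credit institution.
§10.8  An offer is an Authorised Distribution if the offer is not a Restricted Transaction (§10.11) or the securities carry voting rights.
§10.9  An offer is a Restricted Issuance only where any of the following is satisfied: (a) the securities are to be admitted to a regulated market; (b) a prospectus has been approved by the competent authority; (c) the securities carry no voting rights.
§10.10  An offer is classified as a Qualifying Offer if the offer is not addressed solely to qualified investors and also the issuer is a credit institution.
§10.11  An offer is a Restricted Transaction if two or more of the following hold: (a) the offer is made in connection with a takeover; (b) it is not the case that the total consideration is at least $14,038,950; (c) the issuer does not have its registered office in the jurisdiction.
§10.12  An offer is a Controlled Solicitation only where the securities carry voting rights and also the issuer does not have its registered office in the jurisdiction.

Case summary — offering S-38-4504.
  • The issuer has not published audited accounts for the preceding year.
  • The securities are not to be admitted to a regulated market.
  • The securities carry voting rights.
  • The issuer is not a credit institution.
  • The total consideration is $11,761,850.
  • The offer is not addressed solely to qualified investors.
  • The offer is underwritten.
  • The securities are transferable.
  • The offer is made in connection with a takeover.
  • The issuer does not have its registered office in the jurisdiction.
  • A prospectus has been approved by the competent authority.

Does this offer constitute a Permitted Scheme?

Yes

§10.12 — Controlled Solicitation: [the securities carry voting rights? yes] AND [the issuer does not have its registered office in the jurisdiction? yes] → satisfied.
§10.10 — Qualifying Offer: [the offer is not addressed solely to qualified investors? yes] AND [the issuer is a credit institution? no] → not satisfied.
§10.5 — Permitted Scheme: [Controlled Solicitation (§10.12)? yes] OR [Qualifying Offer (§10.10)? no] → satisfied.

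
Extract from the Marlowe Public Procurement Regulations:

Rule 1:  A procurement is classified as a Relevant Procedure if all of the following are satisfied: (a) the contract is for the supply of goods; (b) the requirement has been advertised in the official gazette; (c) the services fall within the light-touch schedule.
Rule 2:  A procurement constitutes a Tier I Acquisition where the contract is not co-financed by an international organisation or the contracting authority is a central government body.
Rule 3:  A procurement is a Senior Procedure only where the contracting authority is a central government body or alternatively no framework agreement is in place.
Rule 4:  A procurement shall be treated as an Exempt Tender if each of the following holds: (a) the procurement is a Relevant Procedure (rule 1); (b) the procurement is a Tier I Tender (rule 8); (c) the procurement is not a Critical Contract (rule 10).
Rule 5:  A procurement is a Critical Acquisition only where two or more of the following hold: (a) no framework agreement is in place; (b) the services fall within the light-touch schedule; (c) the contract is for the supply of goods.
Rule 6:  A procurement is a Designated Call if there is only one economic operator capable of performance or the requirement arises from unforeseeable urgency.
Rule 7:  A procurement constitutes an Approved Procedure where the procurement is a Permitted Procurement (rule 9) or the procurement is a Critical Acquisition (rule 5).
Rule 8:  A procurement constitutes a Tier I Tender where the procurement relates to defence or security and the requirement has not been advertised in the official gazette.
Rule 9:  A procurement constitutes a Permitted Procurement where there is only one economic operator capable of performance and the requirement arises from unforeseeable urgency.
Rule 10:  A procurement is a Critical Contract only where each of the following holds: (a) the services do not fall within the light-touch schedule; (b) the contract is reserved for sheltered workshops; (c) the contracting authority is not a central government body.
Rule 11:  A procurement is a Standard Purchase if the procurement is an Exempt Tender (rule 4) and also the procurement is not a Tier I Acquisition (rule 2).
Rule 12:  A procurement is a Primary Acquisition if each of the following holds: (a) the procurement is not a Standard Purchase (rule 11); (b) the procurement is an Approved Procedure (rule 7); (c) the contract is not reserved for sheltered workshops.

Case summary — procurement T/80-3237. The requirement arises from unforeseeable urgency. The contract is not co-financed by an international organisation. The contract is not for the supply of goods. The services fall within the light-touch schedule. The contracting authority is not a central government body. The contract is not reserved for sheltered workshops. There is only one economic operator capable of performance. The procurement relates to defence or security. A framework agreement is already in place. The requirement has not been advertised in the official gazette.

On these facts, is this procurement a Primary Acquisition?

Yes

rule 1 — Relevant Procedure: [the contract is for the supply of goods? no] AND [the requirement has been advertised in the official gazette? no] AND [the services fall within the light-touch schedule? yes] → not satisfied.
rule 8 — Tier I Tender: [the procurement relates to defence or security? yes] AND [the requirement has not been advertised in the official gazette? yes] → satisfied.
rule 10 — Critical Contract: [the services do not fall within the light-touch schedule? no] AND [the contract is reserved for sheltered workshops? no] AND [the contracting authority is not a central government body? yes] → not satisfied.
rule 4 — Exempt Tender: [Relevant Procedure (rule 1)? no] AND [Tier I Tender (rule 8)? yes] AND [not a Critical Contract (rule 10)? yes] → not satisfied.
rule 2 — Tier I Acquisition: [the contract is not co-financed by an international organisation? yes] OR [the contracting authority is a central government body? no] → satisfied.
rule 11 — Standard Purchase: [Exempt Tender (rule 4)? no] AND [not a Tier I Acquisition (rule 2)? no] → not satisfied.
rule 9 — Permitted Procurement: [there is only one economic operator capable of performance? yes] AND [the requirement arises from unforeseeable urgency? yes] → satisfied.
rule 5 — Critical Acquisition: no framework agreement is in place? no; the services fall within the light-touch schedule? yes; the contract is for the supply of goods? no — 1 of 3 hold (need ≥2) → not satisfied.
rule 7 — Approved Procedure: [Permitted Procurement (rule 9)? yes] OR [Critical Acquisition (rule 5)? no] → satisfied.
rule 12 — Primary Acquisition: [not a Standard Purchase (rule 11)? yes] AND [Approved Procedure (rule 7)? yes] AND [the contract is not reserved for sheltered workshops? yes] → satisfied.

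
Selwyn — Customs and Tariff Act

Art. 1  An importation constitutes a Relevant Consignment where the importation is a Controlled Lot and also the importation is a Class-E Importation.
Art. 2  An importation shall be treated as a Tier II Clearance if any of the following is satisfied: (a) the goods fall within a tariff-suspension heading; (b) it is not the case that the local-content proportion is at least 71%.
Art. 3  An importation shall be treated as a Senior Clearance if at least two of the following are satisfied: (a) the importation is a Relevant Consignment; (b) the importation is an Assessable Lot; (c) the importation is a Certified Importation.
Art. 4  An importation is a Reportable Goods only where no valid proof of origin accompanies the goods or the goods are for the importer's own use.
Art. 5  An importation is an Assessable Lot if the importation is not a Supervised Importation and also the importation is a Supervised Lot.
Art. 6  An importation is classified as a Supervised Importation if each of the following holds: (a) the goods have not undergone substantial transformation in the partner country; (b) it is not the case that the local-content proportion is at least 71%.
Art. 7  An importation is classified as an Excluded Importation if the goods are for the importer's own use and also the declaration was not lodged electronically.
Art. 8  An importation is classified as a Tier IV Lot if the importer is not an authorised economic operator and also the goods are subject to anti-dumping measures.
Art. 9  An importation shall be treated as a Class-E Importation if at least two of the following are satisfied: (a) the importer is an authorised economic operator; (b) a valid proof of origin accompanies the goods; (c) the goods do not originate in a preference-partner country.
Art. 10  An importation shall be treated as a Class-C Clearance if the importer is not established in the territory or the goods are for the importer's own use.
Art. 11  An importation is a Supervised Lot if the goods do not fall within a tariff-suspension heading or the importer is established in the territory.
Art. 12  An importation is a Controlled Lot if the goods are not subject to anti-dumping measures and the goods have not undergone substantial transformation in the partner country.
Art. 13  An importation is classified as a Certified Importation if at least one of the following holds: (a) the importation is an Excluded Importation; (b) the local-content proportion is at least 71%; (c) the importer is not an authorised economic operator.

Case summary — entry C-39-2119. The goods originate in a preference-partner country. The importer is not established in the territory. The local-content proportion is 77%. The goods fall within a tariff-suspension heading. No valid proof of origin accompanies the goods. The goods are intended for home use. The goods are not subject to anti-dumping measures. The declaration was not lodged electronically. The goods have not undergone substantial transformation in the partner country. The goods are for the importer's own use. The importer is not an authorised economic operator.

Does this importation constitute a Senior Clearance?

Under article 12: the goods are not subject to anti-dumping measures? yes; and the goods have not undergone substantial transformation in the partner country? yes. So the importation is a Controlled Lot.
Under article 9: the importer is an authorised economic operator? no; a valid proof of origin accompanies the goods? no; the goods do not originate in a preference-partner country? no — 0 of 3 hold (need ≥2) → not satisfied.
Under article 1: Controlled Lot (article 12)? yes; and Class-E Importation (article 9)? no. So the importation is not a Relevant Consignment.
Under article 6: the goods have not undergone substantial transformation in the partner country? yes; and local-content proportion: 77% ≥ 71%? yes, so negated condition no. So the importation is not a Supervised Importation.
Under article 11: the goods do not fall within a tariff-suspension heading? no; or the importer is established in the territory? no. So the importation is not a Supervised Lot.
Under article 5: not a Supervised Importation (article 6)? yes; and Supervised Lot (article 11)? no. So the importation is not an Assessable Lot.
Under article 7: the goods are for the importer's own use? yes; and the declaration was not lodged electronically? yes. So the importation is an Excluded Importation.
Under article 13: Excluded Importation (article 7)? yes; or local-content proportion: 77% ≥ 71%? yes; or the importer is not an authorised economic operator? yes. So the importation is a Certified Importation.
Under article 3: Relevant Consignment (article 1)? no; Assessable Lot (article 5)? no; Certified Importation (article 13)? yes — 1 of 3 hold (need ≥2) → not satisfied.

No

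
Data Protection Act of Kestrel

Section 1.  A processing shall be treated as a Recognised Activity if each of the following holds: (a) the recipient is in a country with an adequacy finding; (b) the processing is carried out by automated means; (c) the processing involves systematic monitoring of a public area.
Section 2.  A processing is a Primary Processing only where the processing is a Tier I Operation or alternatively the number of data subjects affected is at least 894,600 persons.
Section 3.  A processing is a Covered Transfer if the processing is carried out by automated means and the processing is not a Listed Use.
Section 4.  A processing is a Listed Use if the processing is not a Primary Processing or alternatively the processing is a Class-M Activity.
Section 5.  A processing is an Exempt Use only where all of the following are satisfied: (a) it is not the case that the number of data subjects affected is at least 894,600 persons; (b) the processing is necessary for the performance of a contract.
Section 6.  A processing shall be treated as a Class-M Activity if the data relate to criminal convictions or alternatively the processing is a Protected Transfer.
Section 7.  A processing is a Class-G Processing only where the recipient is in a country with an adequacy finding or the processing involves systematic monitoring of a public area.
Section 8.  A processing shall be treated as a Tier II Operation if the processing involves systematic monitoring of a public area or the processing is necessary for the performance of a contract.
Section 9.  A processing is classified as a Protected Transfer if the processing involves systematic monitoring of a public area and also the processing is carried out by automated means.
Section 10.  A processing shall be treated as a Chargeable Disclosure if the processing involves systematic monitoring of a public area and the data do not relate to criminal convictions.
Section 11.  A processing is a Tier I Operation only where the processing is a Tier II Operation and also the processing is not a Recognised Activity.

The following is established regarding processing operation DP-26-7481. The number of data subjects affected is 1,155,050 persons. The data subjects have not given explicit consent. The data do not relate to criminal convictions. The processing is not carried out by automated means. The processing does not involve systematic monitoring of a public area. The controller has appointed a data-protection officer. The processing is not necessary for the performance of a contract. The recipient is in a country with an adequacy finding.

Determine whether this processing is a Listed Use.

section 8 — Tier II Operation: [the processing involves systematic monitoring of a public area? no] OR [the processing is necessary for the performance of a contract? no] → not satisfied.
section 1 — Recognised Activity: [the recipient is in a country with an adequacy finding? yes] AND [the processing is carried out by automated means? no] AND [the processing involves systematic monitoring of a public area? no] → not satisfied.
section 11 — Tier I Operation: [Tier II Operation (section 8)? no] AND [not a Recognised Activity (section 1)? yes] → not satisfied.
section 2 — Primary Processing: [Tier I Operation (section 11)? no] OR [number of data subjects affected: 1,155,050 persons ≥ 894,600 persons? yes] → satisfied.
section 9 — Protected Transfer: [the processing involves systematic monitoring of a public area? no] AND [the processing is carried out by automated means? no] → not satisfied.
section 6 — Class-M Activity: [the data relate to criminal convictions? no] OR [Protected Transfer (section 9)? no] → not satisfied.
section 4 — Listed Use: [not a Primary Processing (section 2)? no] OR [Class-M Activity (section 6)? no] → not satisfied.

No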